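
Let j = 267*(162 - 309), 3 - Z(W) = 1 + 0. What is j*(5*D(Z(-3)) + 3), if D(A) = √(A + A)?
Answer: -510237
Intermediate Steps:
Z(W) = 2 (Z(W) = 3 - (1 + 0) = 3 - 1*1 = 3 - 1 = 2)
D(A) = √2*√A (D(A) = √(2*A) = √2*√A)
j = -39249 (j = 267*(-147) = -39249)
j*(5*D(Z(-3)) + 3) = -39249*(5*(√2*√2) + 3) = -39249*(5*2 + 3) = -39249*(10 + 3) = -39249*13 = -510237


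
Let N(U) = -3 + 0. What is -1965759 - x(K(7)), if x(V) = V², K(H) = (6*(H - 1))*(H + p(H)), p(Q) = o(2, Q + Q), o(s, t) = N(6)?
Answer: -1986495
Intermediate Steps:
N(U) = -3
o(s, t) = -3
p(Q) = -3
K(H) = (-6 + 6*H)*(-3 + H) (K(H) = (6*(H - 1))*(H - 3) = (6*(-1 + H))*(-3 + H) = (-6 + 6*H)*(-3 + H))
-1965759 - x(K(7)) = -1965759 - (18 - 24*7 + 6*7²)² = -1965759 - (18 - 168 + 6*49)² = -1965759 - (18 - 168 + 294)² = -1965759 - 1*144² = -1965759 - 1*20736 = -1965759 - 20736 = -1986495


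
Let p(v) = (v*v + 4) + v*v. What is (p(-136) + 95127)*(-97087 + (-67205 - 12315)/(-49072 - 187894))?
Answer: -1519826626121103/118483 ≈ -1.2827e+10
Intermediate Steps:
p(v) = 4 + 2*v**2 (p(v) = (v**2 + 4) + v**2 = (4 + v**2) + v**2 = 4 + 2*v**2)
(p(-136) + 95127)*(-97087 + (-67205 - 12315)/(-49072 - 187894)) = ((4 + 2*(-136)**2) + 95127)*(-97087 + (-67205 - 12315)/(-49072 - 187894)) = ((4 + 2*18496) + 95127)*(-97087 - 79520/(-236966)) = ((4 + 36992) + 95127)*(-97087 - 79520*(-1/236966)) = (36996 + 95127)*(-97087 + 39760/118483) = 132123*(-11503119261/118483) = -1519826626121103/118483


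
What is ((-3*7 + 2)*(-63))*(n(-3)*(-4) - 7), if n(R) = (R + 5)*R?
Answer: 20349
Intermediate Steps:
n(R) = R*(5 + R) (n(R) = (5 + R)*R = R*(5 + R))
((-3*7 + 2)*(-63))*(n(-3)*(-4) - 7) = ((-3*7 + 2)*(-63))*(-3*(5 - 3)*(-4) - 7) = ((-21 + 2)*(-63))*(-3*2*(-4) - 7) = (-19*(-63))*(-6*(-4) - 7) = 1197*(24 - 7) = 1197*17 = 20349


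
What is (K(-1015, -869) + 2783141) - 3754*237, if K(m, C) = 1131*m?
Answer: 745478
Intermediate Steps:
(K(-1015, -869) + 2783141) - 3754*237 = (1131*(-1015) + 2783141) - 3754*237 = (-1147965 + 2783141) - 889698 = 1635176 - 889698 = 745478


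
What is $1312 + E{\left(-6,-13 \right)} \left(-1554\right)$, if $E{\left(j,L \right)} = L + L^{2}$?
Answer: $-241112$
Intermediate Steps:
$1312 + E{\left(-6,-13 \right)} \left(-1554\right) = 1312 + - 13 \left(1 - 13\right) \left(-1554\right) = 1312 + \left(-13\right) \left(-12\right) \left(-1554\right) = 1312 + 156 \left(-1554\right) = 1312 - 242424 = -241112$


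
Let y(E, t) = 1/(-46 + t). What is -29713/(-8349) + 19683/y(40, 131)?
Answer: 13968365908/8349 ≈ 1.6731e+6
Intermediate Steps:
-29713/(-8349) + 19683/y(40, 131) = -29713/(-8349) + 19683/(1/(-46 + 131)) = -29713*(-1/8349) + 19683/(1/85) = 29713/8349 + 19683/(1/85) = 29713/8349 + 19683*85 = 29713/8349 + 1673055 = 13968365908/8349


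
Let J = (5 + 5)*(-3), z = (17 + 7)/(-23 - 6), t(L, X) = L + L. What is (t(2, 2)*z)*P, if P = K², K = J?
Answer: -86400/29 ≈ -2979.3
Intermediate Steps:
t(L, X) = 2*L
z = -24/29 (z = 24/(-29) = 24*(-1/29) = -24/29 ≈ -0.82759)
J = -30 (J = 10*(-3) = -30)
K = -30
P = 900 (P = (-30)² = 900)
(t(2, 2)*z)*P = ((2*2)*(-24/29))*900 = (4*(-24/29))*900 = -96/29*900 = -86400/29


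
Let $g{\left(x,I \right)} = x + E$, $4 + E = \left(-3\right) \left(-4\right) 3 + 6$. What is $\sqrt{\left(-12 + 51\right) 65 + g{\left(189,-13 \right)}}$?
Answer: $\sqrt{2762} \approx 52.555$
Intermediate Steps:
$E = 38$ ($E = -4 + \left(\left(-3\right) \left(-4\right) 3 + 6\right) = -4 + \left(12 \cdot 3 + 6\right) = -4 + \left(36 + 6\right) = -4 + 42 = 38$)
$g{\left(x,I \right)} = 38 + x$ ($g{\left(x,I \right)} = x + 38 = 38 + x$)
$\sqrt{\left(-12 + 51\right) 65 + g{\left(189,-13 \right)}} = \sqrt{\left(-12 + 51\right) 65 + \left(38 + 189\right)} = \sqrt{39 \cdot 65 + 227} = \sqrt{2535 + 227} = \sqrt{2762}$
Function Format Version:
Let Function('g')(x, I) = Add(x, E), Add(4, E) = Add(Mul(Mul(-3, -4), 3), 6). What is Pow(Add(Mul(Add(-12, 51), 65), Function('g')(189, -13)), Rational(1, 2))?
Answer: Pow(2762, Rational(1, 2)) ≈ 52.555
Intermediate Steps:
E = 38 (E = Add(-4, Add(Mul(Mul(-3, -4), 3), 6)) = Add(-4, Add(Mul(12, 3), 6)) = Add(-4, Add(36, 6)) = Add(-4, 42) = 38)
Function('g')(x, I) = Add(38, x) (Function('g')(x, I) = Add(x, 38) = Add(38, x))
Pow(Add(Mul(Add(-12, 51), 65), Function('g')(189, -13)), Rational(1, 2)) = Pow(Add(Mul(Add(-12, 51), 65), Add(38, 189)), Rational(1, 2)) = Pow(Add(Mul(39, 65), 227), Rational(1, 2)) = Pow(Add(2535, 227), Rational(1, 2)) = Pow(2762, Rational(1, 2))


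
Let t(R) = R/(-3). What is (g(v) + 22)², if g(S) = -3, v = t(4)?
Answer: 361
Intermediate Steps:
t(R) = -R/3 (t(R) = R*(-⅓) = -R/3)
v = -4/3 (v = -⅓*4 = -4/3 ≈ -1.3333)
(g(v) + 22)² = (-3 + 22)² = 19² = 361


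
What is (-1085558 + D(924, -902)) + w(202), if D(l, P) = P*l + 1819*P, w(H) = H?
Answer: -3559542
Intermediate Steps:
D(l, P) = 1819*P + P*l
(-1085558 + D(924, -902)) + w(202) = (-1085558 - 902*(1819 + 924)) + 202 = (-1085558 - 902*2743) + 202 = (-1085558 - 2474186) + 202 = -3559744 + 202 = -3559542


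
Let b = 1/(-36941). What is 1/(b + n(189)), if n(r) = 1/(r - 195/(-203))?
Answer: 1424518842/7460461 ≈ 190.94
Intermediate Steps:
b = -1/36941 ≈ -2.7070e-5
n(r) = 1/(195/203 + r) (n(r) = 1/(r - 195*(-1/203)) = 1/(r + 195/203) = 1/(195/203 + r))
1/(b + n(189)) = 1/(-1/36941 + 203/(195 + 203*189)) = 1/(-1/36941 + 203/(195 + 38367)) = 1/(-1/36941 + 203/38562) = 1/(7460461/1424518842) = 1424518842/7460461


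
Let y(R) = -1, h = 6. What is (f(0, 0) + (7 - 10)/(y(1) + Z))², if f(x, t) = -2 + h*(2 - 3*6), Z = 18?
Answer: 2785561/289 ≈ 9638.6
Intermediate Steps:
f(x, t) = -98 (f(x, t) = -2 + 6*(2 - 3*6) = -2 + 6*(2 - 18) = -2 + 6*(-16) = -2 - 96 = -98)
(f(0, 0) + (7 - 10)/(y(1) + Z))² = (-98 + (7 - 10)/(-1 + 18))² = (-98 - 3/17)² = (-1669/17)² = 2785561/289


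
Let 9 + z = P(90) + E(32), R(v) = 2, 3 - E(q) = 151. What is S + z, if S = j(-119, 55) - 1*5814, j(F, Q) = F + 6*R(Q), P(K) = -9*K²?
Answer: -78978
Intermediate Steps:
E(q) = -148 (E(q) = 3 - 1*151 = 3 - 151 = -148)
j(F, Q) = 12 + F (j(F, Q) = F + 6*2 = F + 12 = 12 + F)
z = -73057 (z = -9 + (-9*90² - 148) = -9 + (-9*8100 - 148) = -9 + (-72900 - 148) = -9 - 73048 = -73057)
S = -5921 (S = (12 - 119) - 1*5814 = -107 - 5814 = -5921)
S + z = -5921 - 73057 = -78978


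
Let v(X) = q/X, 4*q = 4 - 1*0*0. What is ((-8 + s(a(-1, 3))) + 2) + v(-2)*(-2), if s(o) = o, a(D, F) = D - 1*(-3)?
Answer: -3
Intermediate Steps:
a(D, F) = 3 + D (a(D, F) = D + 3 = 3 + D)
q = 1 (q = (4 - 1*0*0)/4 = (4 + 0*0)/4 = (4 + 0)/4 = (¼)*4 = 1)
v(X) = 1/X
((-8 + s(a(-1, 3))) + 2) + v(-2)*(-2) = ((-8 + (3 - 1)) + 2) - 2/(-2) = ((-8 + 2) + 2) - ½*(-2) = (-6 + 2) + 1 = -4 + 1 = -3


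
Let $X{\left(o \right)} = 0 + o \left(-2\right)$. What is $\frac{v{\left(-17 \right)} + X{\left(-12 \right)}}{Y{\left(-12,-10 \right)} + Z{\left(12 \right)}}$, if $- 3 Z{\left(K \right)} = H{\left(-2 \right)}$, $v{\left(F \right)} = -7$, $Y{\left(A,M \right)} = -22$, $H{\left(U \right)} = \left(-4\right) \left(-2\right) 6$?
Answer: $- \frac{17}{38} \approx -0.44737$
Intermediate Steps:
$H{\left(U \right)} = 48$ ($H{\left(U \right)} = 8 \cdot 6 = 48$)
$Z{\left(K \right)} = -16$ ($Z{\left(K \right)} = \left(- \frac{1}{3}\right) 48 = -16$)
$X{\left(o \right)} = - 2 o$ ($X{\left(o \right)} = 0 - 2 o = - 2 o$)
$\frac{v{\left(-17 \right)} + X{\left(-12 \right)}}{Y{\left(-12,-10 \right)} + Z{\left(12 \right)}} = \frac{-7 - -24}{-22 - 16} = \frac{-7 + 24}{-38} = 17 \left(- \frac{1}{38}\right) = - \frac{17}{38}$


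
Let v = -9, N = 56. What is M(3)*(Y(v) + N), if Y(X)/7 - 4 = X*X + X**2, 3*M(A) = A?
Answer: 1218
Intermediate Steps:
M(A) = A/3
Y(X) = 28 + 14*X**2 (Y(X) = 28 + 7*(X*X + X**2) = 28 + 7*(X**2 + X**2) = 28 + 7*(2*X**2) = 28 + 14*X**2)
M(3)*(Y(v) + N) = ((1/3)*3)*((28 + 14*(-9)**2) + 56) = 1*((28 + 14*81) + 56) = 1*((28 + 1134) + 56) = 1*(1162 + 56) = 1*1218 = 1218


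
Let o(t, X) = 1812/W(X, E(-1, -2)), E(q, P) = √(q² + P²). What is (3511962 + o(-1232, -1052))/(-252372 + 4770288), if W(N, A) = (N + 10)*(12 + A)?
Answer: 3260676477/4194653318 + 151*√5/54530493134 ≈ 0.77734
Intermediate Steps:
E(q, P) = √(P² + q²)
W(N, A) = (10 + N)*(12 + A)
o(t, X) = 1812/(120 + 10*√5 + 12*X + X*√5) (o(t, X) = 1812/(120 + 10*√((-2)² + (-1)²) + 12*X + √((-2)² + (-1)²)*X) = 1812/(120 + 10*√(4 + 1) + 12*X + √(4 + 1)*X) = 1812/(120 + 10*√5 + 12*X + √5*X) = 1812/(120 + 10*√5 + 12*X + X*√5))
(3511962 + o(-1232, -1052))/(-252372 + 4770288) = (3511962 + 1812/(120 + 10*√5 + 12*(-1052) - 1052*√5))/(-252372 + 4770288) = (3511962 + 1812/(120 + 10*√5 - 12624 - 1052*√5))/4517916 = (3511962 + 1812/(-12504 - 1042*√5))*(1/4517916) = 585327/752986 + 151/(376493*(-12504 - 1042*√5))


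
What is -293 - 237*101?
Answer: -24230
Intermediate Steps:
-293 - 237*101 = -293 - 23937 = -24230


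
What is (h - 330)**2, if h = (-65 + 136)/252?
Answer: 6903781921/63504 ≈ 1.0871e+5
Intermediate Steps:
h = 71/252 (h = 71*(1/252) = 71/252 ≈ 0.28175)
(h - 330)**2 = (71/252 - 330)**2 = (-83089/252)**2 = 6903781921/63504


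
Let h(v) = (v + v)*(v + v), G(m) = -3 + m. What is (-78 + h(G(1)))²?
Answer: 3844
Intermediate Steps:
h(v) = 4*v² (h(v) = (2*v)*(2*v) = 4*v²)
(-78 + h(G(1)))² = (-78 + 4*(-3 + 1)²)² = (-78 + 4*(-2)²)² = (-78 + 4*4)² = (-78 + 16)² = (-62)² = 3844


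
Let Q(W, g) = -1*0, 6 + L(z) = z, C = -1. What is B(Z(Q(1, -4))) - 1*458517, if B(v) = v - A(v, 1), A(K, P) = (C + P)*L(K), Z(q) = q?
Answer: -458517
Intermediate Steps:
L(z) = -6 + z
Q(W, g) = 0
A(K, P) = (-1 + P)*(-6 + K)
B(v) = v (B(v) = v - (-1 + 1)*(-6 + v) = v - 0*(-6 + v) = v - 1*0 = v + 0 = v)
B(Z(Q(1, -4))) - 1*458517 = 0 - 1*458517 = 0 - 458517 = -458517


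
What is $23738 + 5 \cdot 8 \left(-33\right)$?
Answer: $22418$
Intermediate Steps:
$23738 + 5 \cdot 8 \left(-33\right) = 23738 + 40 \left(-33\right) = 23738 - 1320 = 22418$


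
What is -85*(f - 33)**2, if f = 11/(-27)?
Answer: -69156340/729 ≈ -94865.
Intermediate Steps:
f = -11/27 (f = 11*(-1/27) = -11/27 ≈ -0.40741)
-85*(f - 33)**2 = -85*(-11/27 - 33)**2 = -85*(-902/27)**2 = -85*813604/729 = -69156340/729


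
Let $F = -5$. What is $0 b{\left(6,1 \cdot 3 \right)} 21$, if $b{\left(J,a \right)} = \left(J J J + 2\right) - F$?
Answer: $0$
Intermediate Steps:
$b{\left(J,a \right)} = 7 + J^{3}$ ($b{\left(J,a \right)} = \left(J J J + 2\right) - -5 = \left(J^{2} J + 2\right) + 5 = \left(J^{3} + 2\right) + 5 = \left(2 + J^{3}\right) + 5 = 7 + J^{3}$)
$0 b{\left(6,1 \cdot 3 \right)} 21 = 0 \left(7 + 6^{3}\right) 21 = 0 \left(7 + 216\right) 21 = 0 \cdot 223 \cdot 21 = 0 \cdot 21 = 0$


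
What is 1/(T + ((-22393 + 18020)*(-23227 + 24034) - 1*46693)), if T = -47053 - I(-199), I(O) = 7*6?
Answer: -1/3622799 ≈ -2.7603e-7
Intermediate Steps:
I(O) = 42
T = -47095 (T = -47053 - 1*42 = -47053 - 42 = -47095)
1/(T + ((-22393 + 18020)*(-23227 + 24034) - 1*46693)) = 1/(-47095 + ((-22393 + 18020)*(-23227 + 24034) - 1*46693)) = 1/(-47095 + (-4373*807 - 46693)) = 1/(-47095 + (-3529011 - 46693)) = 1/(-47095 - 3575704) = 1/(-3622799) = -1/3622799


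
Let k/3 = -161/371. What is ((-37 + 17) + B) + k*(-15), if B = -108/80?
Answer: -1931/1060 ≈ -1.8217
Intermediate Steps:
k = -69/53 (k = 3*(-161/371) = 3*(-161*1/371) = 3*(-23/53) = -69/53 ≈ -1.3019)
B = -27/20 (B = -108*1/80 = -27/20 ≈ -1.3500)
((-37 + 17) + B) + k*(-15) = ((-37 + 17) - 27/20) - 69/53*(-15) = (-20 - 27/20) + 1035/53 = -427/20 + 1035/53 = -1931/1060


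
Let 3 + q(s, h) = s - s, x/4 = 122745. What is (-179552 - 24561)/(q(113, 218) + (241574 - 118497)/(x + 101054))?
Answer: 120841835842/1653025 ≈ 73104.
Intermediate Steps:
x = 490980 (x = 4*122745 = 490980)
q(s, h) = -3 (q(s, h) = -3 + (s - s) = -3 + 0 = -3)
(-179552 - 24561)/(q(113, 218) + (241574 - 118497)/(x + 101054)) = (-179552 - 24561)/(-3 + (241574 - 118497)/(490980 + 101054)) = -204113/(-3 + 123077/592034) = -204113/(-1653025/592034) = -204113*(-592034/1653025) = 120841835842/1653025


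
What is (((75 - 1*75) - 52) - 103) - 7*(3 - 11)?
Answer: -99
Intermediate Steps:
(((75 - 1*75) - 52) - 103) - 7*(3 - 11) = (((75 - 75) - 52) - 103) - 7*(-8) = ((0 - 52) - 103) - 1*(-56) = (-52 - 103) + 56 = -155 + 56 = -99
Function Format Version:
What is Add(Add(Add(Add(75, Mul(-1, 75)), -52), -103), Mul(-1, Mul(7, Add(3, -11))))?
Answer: -99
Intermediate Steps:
Add(Add(Add(Add(75, Mul(-1, 75)), -52), -103), Mul(-1, Mul(7, Add(3, -11)))) = Add(Add(Add(Add(75, -75), -52), -103), Mul(-1, Mul(7, -8))) = Add(Add(Add(0, -52), -103), Mul(-1, -56)) = Add(Add(-52, -103), 56) = Add(-155, 56) = -99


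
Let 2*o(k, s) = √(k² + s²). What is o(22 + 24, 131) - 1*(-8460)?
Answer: 8460 + √19277/2 ≈ 8529.4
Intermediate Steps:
o(k, s) = √(k² + s²)/2
o(22 + 24, 131) - 1*(-8460) = √((22 + 24)² + 131²)/2 - 1*(-8460) = √(46² + 17161)/2 + 8460 = √(2116 + 17161)/2 + 8460 = √19277/2 + 8460 = 8460 + √19277/2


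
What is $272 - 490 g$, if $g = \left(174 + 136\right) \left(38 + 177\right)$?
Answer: $-32658228$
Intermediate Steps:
$g = 66650$ ($g = 310 \cdot 215 = 66650$)
$272 - 490 g = 272 - 32658500 = -32658228$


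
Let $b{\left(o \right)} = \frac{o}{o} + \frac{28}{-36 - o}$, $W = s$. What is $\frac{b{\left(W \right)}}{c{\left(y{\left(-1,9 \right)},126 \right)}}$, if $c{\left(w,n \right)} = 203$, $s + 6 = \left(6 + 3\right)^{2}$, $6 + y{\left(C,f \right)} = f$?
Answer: $\frac{83}{22533} \approx 0.0036835$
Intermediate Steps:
$y{\left(C,f \right)} = -6 + f$
$s = 75$ ($s = -6 + \left(6 + 3\right)^{2} = -6 + 9^{2} = -6 + 81 = 75$)
$W = 75$
$b{\left(o \right)} = 1 + \frac{28}{-36 - o}$
$\frac{b{\left(W \right)}}{c{\left(y{\left(-1,9 \right)},126 \right)}} = \frac{\frac{1}{36 + 75} \left(8 + 75\right)}{203} = \frac{1}{111} \cdot 83 \cdot \frac{1}{203} = \frac{83}{111} \cdot \frac{1}{203} = \frac{83}{22533}$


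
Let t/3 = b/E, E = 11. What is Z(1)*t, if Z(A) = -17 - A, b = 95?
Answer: -5130/11 ≈ -466.36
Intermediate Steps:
t = 285/11 (t = 3*(95/11) = 285/11 ≈ 25.909)
Z(1)*t = (-17 - 1*1)*(285/11) = (-17 - 1)*(285/11) = -18*285/11 = -5130/11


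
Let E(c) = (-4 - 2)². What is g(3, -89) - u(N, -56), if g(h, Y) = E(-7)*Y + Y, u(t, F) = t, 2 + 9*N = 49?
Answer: -29684/9 ≈ -3298.2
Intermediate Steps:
N = 47/9 (N = -2/9 + (⅑)*49 = -2/9 + 49/9 = 47/9 ≈ 5.2222)
E(c) = 36 (E(c) = (-6)² = 36)
g(h, Y) = 37*Y (g(h, Y) = 36*Y + Y = 37*Y)
g(3, -89) - u(N, -56) = 37*(-89) - 1*47/9 = -3293 - 47/9 = -29684/9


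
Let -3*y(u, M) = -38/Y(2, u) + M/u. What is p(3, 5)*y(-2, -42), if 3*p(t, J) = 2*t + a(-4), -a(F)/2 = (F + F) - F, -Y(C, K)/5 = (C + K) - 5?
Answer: -6818/225 ≈ -30.302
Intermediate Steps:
Y(C, K) = 25 - 5*C - 5*K (Y(C, K) = -5*((C + K) - 5) = -5*(-5 + C + K) = 25 - 5*C - 5*K)
a(F) = -2*F (a(F) = -2*((F + F) - F) = -2*(2*F - F) = -2*F)
p(t, J) = 8/3 + 2*t/3 (p(t, J) = (2*t - 2*(-4))/3 = (2*t + 8)/3 = (8 + 2*t)/3 = 8/3 + 2*t/3)
y(u, M) = 38/(3*(15 - 5*u)) - M/(3*u) (y(u, M) = -(-38/(25 - 5*2 - 5*u) + M/u)/3 = -(-38/(25 - 10 - 5*u) + M/u)/3 = -(-38/(15 - 5*u) + M/u)/3 = 38/(3*(15 - 5*u)) - M/(3*u))
p(3, 5)*y(-2, -42) = (8/3 + (⅔)*3)*((1/15)*(-38*(-2) - 5*(-42)*(-3 - 2))/(-2*(-3 - 2))) = (8/3 + 2)*((1/15)*(-½)*(76 - 5*(-42)*(-5))/(-5)) = 14*((1/15)*(-½)*(-⅕)*(76 - 1050))/3 = 14*((1/15)*(-½)*(-⅕)*(-974))/3 = (14/3)*(-487/75) = -6818/225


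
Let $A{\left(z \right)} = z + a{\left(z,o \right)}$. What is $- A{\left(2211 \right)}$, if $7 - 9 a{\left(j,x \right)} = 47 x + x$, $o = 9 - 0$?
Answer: $- \frac{19474}{9} \approx -2163.8$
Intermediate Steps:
$o = 9$ ($o = 9 + 0 = 9$)
$a{\left(j,x \right)} = \frac{7}{9} - \frac{16 x}{3}$ ($a{\left(j,x \right)} = \frac{7}{9} - \frac{47 x + x}{9} = \frac{7}{9} - \frac{48 x}{9} = \frac{7}{9} - \frac{16 x}{3}$)
$A{\left(z \right)} = - \frac{425}{9} + z$ ($A{\left(z \right)} = z + \left(\frac{7}{9} - 48\right) = z - \frac{425}{9} = - \frac{425}{9} + z$)
$- A{\left(2211 \right)} = - (- \frac{425}{9} + 2211) = \left(-1\right) \frac{19474}{9} = - \frac{19474}{9}$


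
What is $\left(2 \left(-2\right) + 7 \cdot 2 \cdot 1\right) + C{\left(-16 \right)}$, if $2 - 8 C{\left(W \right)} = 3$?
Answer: $\frac{79}{8} \approx 9.875$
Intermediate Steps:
$C{\left(W \right)} = - \frac{1}{8}$ ($C{\left(W \right)} = \frac{1}{4} - \frac{3}{8} = - \frac{1}{8}$)
$\left(2 \left(-2\right) + 7 \cdot 2 \cdot 1\right) + C{\left(-16 \right)} = \left(2 \left(-2\right) + 7 \cdot 2 \cdot 1\right) - \frac{1}{8} = \left(-4 + 14 \cdot 1\right) - \frac{1}{8} = \left(-4 + 14\right) - \frac{1}{8} = 10 - \frac{1}{8} = \frac{79}{8}$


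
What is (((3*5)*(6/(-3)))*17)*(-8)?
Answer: 4080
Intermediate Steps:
(((3*5)*(6/(-3)))*17)*(-8) = ((15*(6*(-1/3)))*17)*(-8) = ((15*(-2))*17)*(-8) = -30*17*(-8) = -510*(-8) = 4080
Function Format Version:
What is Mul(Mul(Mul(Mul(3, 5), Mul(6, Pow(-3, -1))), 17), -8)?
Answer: 4080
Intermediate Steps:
Mul(Mul(Mul(Mul(3, 5), Mul(6, Pow(-3, -1))), 17), -8) = Mul(Mul(Mul(15, Mul(6, Rational(-1, 3))), 17), -8) = Mul(Mul(Mul(15, -2), 17), -8) = Mul(Mul(-30, 17), -8) = Mul(-510, -8) = 4080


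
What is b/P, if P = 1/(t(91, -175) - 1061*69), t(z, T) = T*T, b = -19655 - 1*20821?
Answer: 1723629984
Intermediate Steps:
b = -40476 (b = -19655 - 20821 = -40476)
t(z, T) = T²
P = -1/42584 (P = 1/((-175)² - 1061*69) = 1/(30625 - 73209) = 1/(-42584) = -1/42584 ≈ -2.3483e-5)
b/P = -40476/(-1/42584) = -40476*(-42584) = 1723629984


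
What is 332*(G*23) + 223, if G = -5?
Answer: -37957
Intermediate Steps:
332*(G*23) + 223 = 332*(-5*23) + 223 = 332*(-115) + 223 = -38180 + 223 = -37957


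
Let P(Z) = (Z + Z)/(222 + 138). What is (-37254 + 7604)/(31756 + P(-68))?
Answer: -1334250/1429003 ≈ -0.93369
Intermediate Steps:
P(Z) = Z/180 (P(Z) = (2*Z)/360 = Z/180)
(-37254 + 7604)/(31756 + P(-68)) = (-37254 + 7604)/(31756 + (1/180)*(-68)) = -29650/(31756 - 17/45) = -29650/1429003/45 = -29650*45/1429003 = -1334250/1429003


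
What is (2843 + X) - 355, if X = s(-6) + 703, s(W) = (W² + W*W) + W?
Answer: 3257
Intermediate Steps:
s(W) = W + 2*W² (s(W) = (W² + W²) + W = 2*W² + W = W + 2*W²)
X = 769 (X = -6*(1 + 2*(-6)) + 703 = -6*(1 - 12) + 703 = -6*(-11) + 703 = 66 + 703 = 769)
(2843 + X) - 355 = (2843 + 769) - 355 = 3612 - 355 = 3257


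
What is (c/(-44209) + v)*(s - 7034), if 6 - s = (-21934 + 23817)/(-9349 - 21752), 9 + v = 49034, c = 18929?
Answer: -22558362468928320/65473529 ≈ -3.4454e+8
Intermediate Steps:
v = 49025 (v = -9 + 49034 = 49025)
s = 26927/4443 (s = 6 - (-21934 + 23817)/(-9349 - 21752) = 6 - 1883/(-31101) = 6 - 1883*(-1)/31101 = 6 - 1*(-269/4443) = 6 + 269/4443 = 26927/4443 ≈ 6.0605)
(c/(-44209) + v)*(s - 7034) = (18929/(-44209) + 49025)*(26927/4443 - 7034) = (18929*(-1/44209) + 49025)*(-31225135/4443) = (-18929/44209 + 49025)*(-31225135/4443) = (2167327296/44209)*(-31225135/4443) = -22558362468928320/65473529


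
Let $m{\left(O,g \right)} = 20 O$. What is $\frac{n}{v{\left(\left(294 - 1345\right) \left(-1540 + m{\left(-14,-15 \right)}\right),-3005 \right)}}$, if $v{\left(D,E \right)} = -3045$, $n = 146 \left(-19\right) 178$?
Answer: $\frac{493772}{3045} \approx 162.16$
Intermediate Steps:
$n = -493772$ ($n = \left(-2774\right) 178 = -493772$)
$\frac{n}{v{\left(\left(294 - 1345\right) \left(-1540 + m{\left(-14,-15 \right)}\right),-3005 \right)}} = - \frac{493772}{-3045} = \left(-493772\right) \left(- \frac{1}{3045}\right) = \frac{493772}{3045}$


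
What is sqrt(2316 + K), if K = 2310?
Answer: 3*sqrt(514) ≈ 68.015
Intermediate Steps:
sqrt(2316 + K) = sqrt(2316 + 2310) = sqrt(4626) = 3*sqrt(514)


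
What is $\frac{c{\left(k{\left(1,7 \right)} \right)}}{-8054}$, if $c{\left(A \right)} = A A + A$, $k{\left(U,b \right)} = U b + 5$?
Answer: $- \frac{78}{4027} \approx -0.019369$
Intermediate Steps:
$k{\left(U,b \right)} = 5 + U b$
$c{\left(A \right)} = A + A^{2}$ ($c{\left(A \right)} = A^{2} + A = A + A^{2}$)
$\frac{c{\left(k{\left(1,7 \right)} \right)}}{-8054} = \frac{\left(5 + 1 \cdot 7\right) \left(1 + \left(5 + 1 \cdot 7\right)\right)}{-8054} = \left(5 + 7\right) \left(1 + \left(5 + 7\right)\right) \left(- \frac{1}{8054}\right) = 12 \left(1 + 12\right) \left(- \frac{1}{8054}\right) = 12 \cdot 13 \left(- \frac{1}{8054}\right) = 156 \left(- \frac{1}{8054}\right) = - \frac{78}{4027}$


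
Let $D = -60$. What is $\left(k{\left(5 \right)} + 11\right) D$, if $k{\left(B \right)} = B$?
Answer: $-960$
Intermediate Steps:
$\left(k{\left(5 \right)} + 11\right) D = \left(5 + 11\right) \left(-60\right) = 16 \left(-60\right) = -960$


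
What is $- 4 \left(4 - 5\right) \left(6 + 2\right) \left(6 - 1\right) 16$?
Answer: $2560$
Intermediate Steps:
$- 4 \left(4 - 5\right) \left(6 + 2\right) \left(6 - 1\right) 16 = \left(-4\right) \left(-1\right) 8 \cdot 5 \cdot 16 = 4 \cdot 40 \cdot 16 = 160 \cdot 16 = 2560$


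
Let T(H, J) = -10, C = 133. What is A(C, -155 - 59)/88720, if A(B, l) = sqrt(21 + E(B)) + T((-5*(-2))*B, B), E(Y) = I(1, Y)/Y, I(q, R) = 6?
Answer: -1/8872 + 3*sqrt(41363)/11799760 ≈ -6.1007e-5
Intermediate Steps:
E(Y) = 6/Y
A(B, l) = -10 + sqrt(21 + 6/B) (A(B, l) = sqrt(21 + 6/B) - 10 = -10 + sqrt(21 + 6/B))
A(C, -155 - 59)/88720 = (-10 + sqrt(21 + 6/133))/88720 = (-10 + sqrt(21 + 6*(1/133)))*(1/88720) = (-10 + sqrt(21 + 6/133))*(1/88720) = (-10 + sqrt(2799/133))*(1/88720) = (-10 + 3*sqrt(41363)/133)*(1/88720) = -1/8872 + 3*sqrt(41363)/11799760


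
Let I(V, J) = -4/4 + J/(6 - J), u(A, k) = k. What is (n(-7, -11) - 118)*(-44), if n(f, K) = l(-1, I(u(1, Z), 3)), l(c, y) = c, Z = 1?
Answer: 5236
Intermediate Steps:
I(V, J) = -1 + J/(6 - J) (I(V, J) = -4*¼ + J/(6 - J) = -1 + J/(6 - J))
n(f, K) = -1
(n(-7, -11) - 118)*(-44) = (-1 - 118)*(-44) = -119*(-44) = 5236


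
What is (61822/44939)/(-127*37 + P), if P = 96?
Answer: -61822/206854217 ≈ -0.00029887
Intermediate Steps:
(61822/44939)/(-127*37 + P) = (61822/44939)/(-127*37 + 96) = (61822*(1/44939))/(-4699 + 96) = (61822/44939)/(-4603) = (61822/44939)*(-1/4603) = -61822/206854217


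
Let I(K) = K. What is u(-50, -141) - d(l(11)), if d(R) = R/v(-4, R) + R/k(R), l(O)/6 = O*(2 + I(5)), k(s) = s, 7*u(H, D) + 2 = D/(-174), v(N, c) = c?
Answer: -881/406 ≈ -2.1700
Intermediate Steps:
u(H, D) = -2/7 - D/1218 (u(H, D) = -2/7 + (D/(-174))/7 = -2/7 + (D*(-1/174))/7 = -2/7 + (-D/174)/7 = -2/7 - D/1218)
l(O) = 42*O (l(O) = 6*(O*(2 + 5)) = 6*(O*7) = 6*(7*O) = 42*O)
d(R) = 2 (d(R) = R/R + R/R = 1 + 1 = 2)
u(-50, -141) - d(l(11)) = (-2/7 - 1/1218*(-141)) - 1*2 = (-2/7 + 47/406) - 2 = -69/406 - 2 = -881/406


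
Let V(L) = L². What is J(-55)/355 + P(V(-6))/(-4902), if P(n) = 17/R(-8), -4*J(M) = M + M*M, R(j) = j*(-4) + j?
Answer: -17471935/8353008 ≈ -2.0917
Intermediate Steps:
R(j) = -3*j (R(j) = -4*j + j = -3*j)
J(M) = -M/4 - M²/4 (J(M) = -(M + M*M)/4 = -(M + M²)/4 = -M/4 - M²/4)
P(n) = 17/24 (P(n) = 17/((-3*(-8))) = 17/24)
J(-55)/355 + P(V(-6))/(-4902) = -¼*(-55)*(1 - 55)/355 + (17/24)/(-4902) = -¼*(-55)*(-54)*(1/355) + (17/24)*(-1/4902) = -1485/2*1/355 - 17/117648 = -297/142 - 17/117648 = -17471935/8353008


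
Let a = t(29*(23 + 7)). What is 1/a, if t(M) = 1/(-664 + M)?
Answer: 206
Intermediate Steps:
a = 1/206 (a = 1/(-664 + 29*(23 + 7)) = 1/(-664 + 29*30) = 1/(-664 + 870) = 1/206 ≈ 0.0048544)
1/a = 1/(1/206) = 206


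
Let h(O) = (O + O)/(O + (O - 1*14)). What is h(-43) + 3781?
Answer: 189093/50 ≈ 3781.9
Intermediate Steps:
h(O) = 2*O/(-14 + 2*O) (h(O) = (2*O)/(O + (O - 14)) = (2*O)/(O + (-14 + O)) = (2*O)/(-14 + 2*O) = 2*O/(-14 + 2*O))
h(-43) + 3781 = -43/(-7 - 43) + 3781 = -43/(-50) + 3781 = -43*(-1/50) + 3781 = 43/50 + 3781 = 189093/50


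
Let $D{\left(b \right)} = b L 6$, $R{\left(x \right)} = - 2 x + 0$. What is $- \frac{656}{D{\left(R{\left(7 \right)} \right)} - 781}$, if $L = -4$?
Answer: $\frac{656}{445} \approx 1.4742$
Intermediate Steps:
$R{\left(x \right)} = - 2 x$
$D{\left(b \right)} = - 24 b$ ($D{\left(b \right)} = b \left(-4\right) 6 = - 4 b 6 = - 24 b$)
$- \frac{656}{D{\left(R{\left(7 \right)} \right)} - 781} = - \frac{656}{- 24 \left(\left(-2\right) 7\right) - 781} = - \frac{656}{\left(-24\right) \left(-14\right) - 781} = - \frac{656}{336 - 781} = - \frac{656}{-445} = \left(-656\right) \left(- \frac{1}{445}\right) = \frac{656}{445}$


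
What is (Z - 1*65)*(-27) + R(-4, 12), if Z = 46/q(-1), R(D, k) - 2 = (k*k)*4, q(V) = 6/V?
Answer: 2540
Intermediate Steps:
R(D, k) = 2 + 4*k² (R(D, k) = 2 + (k*k)*4 = 2 + k²*4 = 2 + 4*k²)
Z = -23/3 (Z = 46/((6/(-1))) = 46/((6*(-1))) = 46/(-6) = 46*(-⅙) = -23/3 ≈ -7.6667)
(Z - 1*65)*(-27) + R(-4, 12) = (-23/3 - 1*65)*(-27) + (2 + 4*12²) = (-23/3 - 65)*(-27) + (2 + 4*144) = -218/3*(-27) + (2 + 576) = 1962 + 578 = 2540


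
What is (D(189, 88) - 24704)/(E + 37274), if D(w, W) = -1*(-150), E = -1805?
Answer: -24554/35469 ≈ -0.69227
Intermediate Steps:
D(w, W) = 150
(D(189, 88) - 24704)/(E + 37274) = (150 - 24704)/(-1805 + 37274) = -24554/35469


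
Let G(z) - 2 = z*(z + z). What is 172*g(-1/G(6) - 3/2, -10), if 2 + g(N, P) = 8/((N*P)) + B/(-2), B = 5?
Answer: -23908/35 ≈ -683.09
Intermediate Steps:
G(z) = 2 + 2*z**2 (G(z) = 2 + z*(z + z) = 2 + z*(2*z) = 2 + 2*z**2)
g(N, P) = -9/2 + 8/(N*P) (g(N, P) = -2 + (8/((N*P)) + 5/(-2)) = -2 + (8*(1/(N*P)) + 5*(-1/2)) = -2 + (8/(N*P) - 5/2) = -2 + (-5/2 + 8/(N*P)) = -9/2 + 8/(N*P))
172*g(-1/G(6) - 3/2, -10) = 172*(-9/2 + 8/(-1/(2 + 2*6**2) - 3/2*(-10))) = 172*(-9/2 + 8*(-1/10)/(-1/(2 + 2*36) - 3*1/2)) = 172*(-9/2 + 8*(-1/10)/(-1/(2 + 72) - 3/2)) = 172*(-9/2 + 8*(-1/10)/(-1/74 - 3/2)) = 172*(-9/2 + 8*(-1/10)/(-56/37)) = 172*(-9/2 + 8*(-37/56)*(-1/10)) = 172*(-9/2 + 37/70) = 172*(-139/35) = -23908/35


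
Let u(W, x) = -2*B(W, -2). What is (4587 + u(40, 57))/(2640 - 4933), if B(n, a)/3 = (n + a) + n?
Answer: -4119/2293 ≈ -1.7963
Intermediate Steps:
B(n, a) = 3*a + 6*n (B(n, a) = 3*((n + a) + n) = 3*((a + n) + n) = 3*(a + 2*n) = 3*a + 6*n)
u(W, x) = 12 - 12*W (u(W, x) = -2*(3*(-2) + 6*W) = -2*(-6 + 6*W) = 12 - 12*W)
(4587 + u(40, 57))/(2640 - 4933) = (4587 + (12 - 12*40))/(2640 - 4933) = (4587 + (12 - 480))/(-2293) = (4587 - 468)*(-1/2293) = 4119*(-1/2293) = -4119/2293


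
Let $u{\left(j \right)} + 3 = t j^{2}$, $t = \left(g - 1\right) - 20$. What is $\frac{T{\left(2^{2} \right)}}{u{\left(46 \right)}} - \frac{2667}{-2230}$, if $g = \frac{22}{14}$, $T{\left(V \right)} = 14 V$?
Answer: $\frac{766680439}{641787310} \approx 1.1946$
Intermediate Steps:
$g = \frac{11}{7}$ ($g = 22 \cdot \frac{1}{14} = \frac{11}{7} \approx 1.5714$)
$t = - \frac{136}{7}$ ($t = \left(\frac{11}{7} - 1\right) - 20 = \frac{4}{7} - 20 = - \frac{136}{7} \approx -19.429$)
$u{\left(j \right)} = -3 - \frac{136 j^{2}}{7}$
$\frac{T{\left(2^{2} \right)}}{u{\left(46 \right)}} - \frac{2667}{-2230} = \frac{14 \cdot 2^{2}}{-3 - \frac{136 \cdot 46^{2}}{7}} - \frac{2667}{-2230} = \frac{14 \cdot 4}{-3 - \frac{287776}{7}} - - \frac{2667}{2230} = \frac{56}{-3 - \frac{287776}{7}} + \frac{2667}{2230} = \frac{56}{- \frac{287797}{7}} + \frac{2667}{2230} = 56 \left(- \frac{7}{287797}\right) + \frac{2667}{2230} = - \frac{392}{287797} + \frac{2667}{2230} = \frac{766680439}{641787310}$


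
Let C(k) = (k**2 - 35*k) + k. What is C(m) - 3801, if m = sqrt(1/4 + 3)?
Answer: -15191/4 - 17*sqrt(13) ≈ -3859.0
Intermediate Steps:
m = sqrt(13)/2 (m = sqrt(1/4 + 3) = sqrt(13/4) = sqrt(13)/2 ≈ 1.8028)
C(k) = k**2 - 34*k
C(m) - 3801 = (sqrt(13)/2)*(-34 + sqrt(13)/2) - 3801 = sqrt(13)*(-34 + sqrt(13)/2)/2 - 3801 = -3801 + sqrt(13)*(-34 + sqrt(13)/2)/2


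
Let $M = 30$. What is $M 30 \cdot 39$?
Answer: $35100$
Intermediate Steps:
$M 30 \cdot 39 = 30 \cdot 30 \cdot 39 = 900 \cdot 39 = 35100$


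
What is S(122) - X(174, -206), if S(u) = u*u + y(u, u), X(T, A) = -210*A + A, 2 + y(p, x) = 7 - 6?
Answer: -28171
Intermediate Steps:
y(p, x) = -1 (y(p, x) = -2 + (7 - 6) = -2 + 1 = -1)
X(T, A) = -209*A
S(u) = -1 + u² (S(u) = u*u - 1 = u² - 1 = -1 + u²)
S(122) - X(174, -206) = (-1 + 122²) - (-209)*(-206) = (-1 + 14884) - 1*43054 = 14883 - 43054 = -28171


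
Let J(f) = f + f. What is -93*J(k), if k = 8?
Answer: -1488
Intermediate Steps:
J(f) = 2*f
-93*J(k) = -186*8 = -93*16 = -1488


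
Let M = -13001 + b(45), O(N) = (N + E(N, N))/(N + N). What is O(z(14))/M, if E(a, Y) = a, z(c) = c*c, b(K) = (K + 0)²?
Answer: -1/10976 ≈ -9.1108e-5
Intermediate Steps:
b(K) = K²
z(c) = c²
O(N) = 1 (O(N) = (N + N)/(N + N) = (2*N)/((2*N)) = (2*N)*(1/(2*N)) = 1)
M = -10976 (M = -13001 + 45² = -13001 + 2025 = -10976)
O(z(14))/M = 1/(-10976) = 1*(-1/10976) = -1/10976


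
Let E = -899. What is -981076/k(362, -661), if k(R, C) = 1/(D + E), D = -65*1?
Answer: 945757264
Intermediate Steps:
D = -65
k(R, C) = -1/964 (k(R, C) = 1/(-65 - 899) = 1/(-964) = -1/964)
-981076/k(362, -661) = -981076/(-1/964) = -981076*(-964) = 945757264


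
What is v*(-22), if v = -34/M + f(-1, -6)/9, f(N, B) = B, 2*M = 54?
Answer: 1144/27 ≈ 42.370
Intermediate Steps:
M = 27 (M = (1/2)*54 = 27)
v = -52/27 (v = -34/27 - 6/9 = -34*1/27 - 6*1/9 = -34/27 - 2/3 = -52/27 ≈ -1.9259)
v*(-22) = -52/27*(-22) = 1144/27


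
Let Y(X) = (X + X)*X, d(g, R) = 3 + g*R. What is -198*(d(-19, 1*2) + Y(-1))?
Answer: 6534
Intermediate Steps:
d(g, R) = 3 + R*g
Y(X) = 2*X² (Y(X) = (2*X)*X = 2*X²)
-198*(d(-19, 1*2) + Y(-1)) = -198*((3 + (1*2)*(-19)) + 2*(-1)²) = -198*((3 + 2*(-19)) + 2*1) = -198*((3 - 38) + 2) = -198*(-35 + 2) = -198*(-33) = 6534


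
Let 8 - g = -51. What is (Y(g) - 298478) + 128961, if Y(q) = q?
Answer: -169458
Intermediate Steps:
g = 59 (g = 8 - 1*(-51) = 8 + 51 = 59)
(Y(g) - 298478) + 128961 = (59 - 298478) + 128961 = -298419 + 128961 = -169458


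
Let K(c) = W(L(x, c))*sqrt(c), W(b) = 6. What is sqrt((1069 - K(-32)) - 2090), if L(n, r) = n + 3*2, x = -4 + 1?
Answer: sqrt(-1021 - 24*I*sqrt(2)) ≈ 0.53103 - 31.957*I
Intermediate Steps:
x = -3
L(n, r) = 6 + n (L(n, r) = n + 6 = 6 + n)
K(c) = 6*sqrt(c)
sqrt((1069 - K(-32)) - 2090) = sqrt((1069 - 6*sqrt(-32)) - 2090) = sqrt((1069 - 6*4*I*sqrt(2)) - 2090) = sqrt((1069 - 24*I*sqrt(2)) - 2090) = sqrt(-1021 - 24*I*sqrt(2))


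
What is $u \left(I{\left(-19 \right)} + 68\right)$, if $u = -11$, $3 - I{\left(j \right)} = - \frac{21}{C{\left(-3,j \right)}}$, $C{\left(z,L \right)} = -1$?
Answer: $-550$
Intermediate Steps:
$I{\left(j \right)} = -18$ ($I{\left(j \right)} = 3 - - \frac{21}{-1} = 3 - \left(-21\right) \left(-1\right) = 3 - 21 = -18$)
$u \left(I{\left(-19 \right)} + 68\right) = - 11 \left(-18 + 68\right) = \left(-11\right) 50 = -550$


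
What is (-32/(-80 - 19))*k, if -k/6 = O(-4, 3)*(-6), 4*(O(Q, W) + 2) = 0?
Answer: -256/11 ≈ -23.273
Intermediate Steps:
O(Q, W) = -2 (O(Q, W) = -2 + (1/4)*0 = -2 + 0 = -2)
k = -72 (k = -(-12)*(-6) = -6*12 = -72)
(-32/(-80 - 19))*k = (-32/(-80 - 19))*(-72) = (-32/(-99))*(-72) = -1/99*(-32)*(-72) = (32/99)*(-72) = -256/11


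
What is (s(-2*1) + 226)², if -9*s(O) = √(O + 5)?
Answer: (2034 - √3)²/81 ≈ 50989.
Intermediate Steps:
s(O) = -√(5 + O)/9 (s(O) = -√(O + 5)/9 = -√(5 + O)/9)
(s(-2*1) + 226)² = (-√(5 - 2*1)/9 + 226)² = (-√(5 - 2)/9 + 226)² = (-√3/9 + 226)² = (226 - √3/9)²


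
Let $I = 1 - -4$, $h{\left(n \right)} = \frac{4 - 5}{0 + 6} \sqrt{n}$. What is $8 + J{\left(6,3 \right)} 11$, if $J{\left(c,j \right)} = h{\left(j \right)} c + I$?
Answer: $63 - 11 \sqrt{3} \approx 43.947$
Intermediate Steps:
$h{\left(n \right)} = - \frac{\sqrt{n}}{6}$ ($h{\left(n \right)} = - \frac{1}{6} \sqrt{n} = \left(-1\right) \frac{1}{6} \sqrt{n} = - \frac{\sqrt{n}}{6}$)
$I = 5$ ($I = 1 + 4 = 5$)
$J{\left(c,j \right)} = 5 - \frac{c \sqrt{j}}{6}$ ($J{\left(c,j \right)} = - \frac{\sqrt{j}}{6} c + 5 = - \frac{c \sqrt{j}}{6} + 5 = 5 - \frac{c \sqrt{j}}{6}$)
$8 + J{\left(6,3 \right)} 11 = 8 + \left(5 - 1 \sqrt{3}\right) 11 = 8 + \left(5 - \sqrt{3}\right) 11 = 8 + \left(55 - 11 \sqrt{3}\right) = 63 - 11 \sqrt{3}$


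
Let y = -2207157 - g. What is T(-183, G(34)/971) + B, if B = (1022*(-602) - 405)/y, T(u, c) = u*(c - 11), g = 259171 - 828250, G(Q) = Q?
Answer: 3192230608457/1590573738 ≈ 2007.0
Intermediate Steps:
g = -569079
T(u, c) = u*(-11 + c)
y = -1638078 (y = -2207157 - 1*(-569079) = -2207157 + 569079 = -1638078)
B = 615649/1638078 (B = (1022*(-602) - 405)/(-1638078) = (-615244 - 405)*(-1/1638078) = -615649*(-1/1638078) = 615649/1638078 ≈ 0.37584)
T(-183, G(34)/971) + B = -183*(-11 + 34/971) + 615649/1638078 = -183*(-10647/971) + 615649/1638078 = 1948401/971 + 615649/1638078 = 3192230608457/1590573738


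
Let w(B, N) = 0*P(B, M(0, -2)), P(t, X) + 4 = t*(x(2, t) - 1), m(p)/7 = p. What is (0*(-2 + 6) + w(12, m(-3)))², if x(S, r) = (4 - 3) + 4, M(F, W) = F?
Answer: 0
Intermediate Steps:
m(p) = 7*p
x(S, r) = 5 (x(S, r) = 1 + 4 = 5)
P(t, X) = -4 + 4*t (P(t, X) = -4 + t*(5 - 1) = -4 + t*4 = -4 + 4*t)
w(B, N) = 0 (w(B, N) = 0*(-4 + 4*B) = 0)
(0*(-2 + 6) + w(12, m(-3)))² = (0*(-2 + 6) + 0)² = (0*4 + 0)² = (0 + 0)² = 0² = 0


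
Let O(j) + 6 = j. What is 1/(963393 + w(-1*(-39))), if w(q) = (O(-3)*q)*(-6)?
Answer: 1/965499 ≈ 1.0357e-6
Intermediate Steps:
O(j) = -6 + j
w(q) = 54*q (w(q) = ((-6 - 3)*q)*(-6) = -9*q*(-6) = 54*q)
1/(963393 + w(-1*(-39))) = 1/(963393 + 54*(-1*(-39))) = 1/(963393 + 54*39) = 1/(963393 + 2106) = 1/965499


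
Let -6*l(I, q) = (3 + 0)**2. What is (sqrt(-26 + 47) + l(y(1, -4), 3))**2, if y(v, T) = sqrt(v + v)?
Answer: 93/4 - 3*sqrt(21) ≈ 9.5023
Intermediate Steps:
y(v, T) = sqrt(2)*sqrt(v) (y(v, T) = sqrt(2*v) = sqrt(2)*sqrt(v))
l(I, q) = -3/2 (l(I, q) = -(3 + 0)**2/6 = -1/6*3**2 = -1/6*9 = -3/2)
(sqrt(-26 + 47) + l(y(1, -4), 3))**2 = (sqrt(-26 + 47) - 3/2)**2 = (sqrt(21) - 3/2)**2 = (-3/2 + sqrt(21))**2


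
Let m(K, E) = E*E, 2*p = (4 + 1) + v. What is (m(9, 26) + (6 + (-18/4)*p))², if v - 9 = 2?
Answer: 417316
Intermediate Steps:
v = 11 (v = 9 + 2 = 11)
p = 8 (p = ((4 + 1) + 11)/2 = (5 + 11)/2 = (½)*16 = 8)
m(K, E) = E²
(m(9, 26) + (6 + (-18/4)*p))² = (26² + (6 - 18/4*8))² = (676 + (6 - 18*¼*8))² = (676 + (6 - 9/2*8))² = (676 + (6 - 36))² = (676 - 30)² = 646² = 417316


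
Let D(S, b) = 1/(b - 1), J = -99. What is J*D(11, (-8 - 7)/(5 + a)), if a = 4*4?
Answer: 231/4 ≈ 57.750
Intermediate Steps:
a = 16
D(S, b) = 1/(-1 + b)
J*D(11, (-8 - 7)/(5 + a)) = -99/(-1 + (-8 - 7)/(5 + 16)) = -99/(-1 - 15/21) = -99/(-1 - 15*1/21) = -99/(-1 - 5/7) = -99/(-12/7) = -99*(-7/12) = 231/4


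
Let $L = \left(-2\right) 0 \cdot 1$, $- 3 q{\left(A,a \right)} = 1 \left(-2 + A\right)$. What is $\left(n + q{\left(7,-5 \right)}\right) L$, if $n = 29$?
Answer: $0$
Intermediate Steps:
$q{\left(A,a \right)} = \frac{2}{3} - \frac{A}{3}$ ($q{\left(A,a \right)} = - \frac{1 \left(-2 + A\right)}{3} = - \frac{-2 + A}{3} = \frac{2}{3} - \frac{A}{3}$)
$L = 0$ ($L = 0 \cdot 1 = 0$)
$\left(n + q{\left(7,-5 \right)}\right) L = \left(29 + \left(\frac{2}{3} - \frac{7}{3}\right)\right) 0 = \left(29 - \frac{5}{3}\right) 0 = \frac{82}{3} \cdot 0 = 0$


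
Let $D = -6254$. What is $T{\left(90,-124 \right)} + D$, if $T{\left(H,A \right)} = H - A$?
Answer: $-6040$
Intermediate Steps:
$T{\left(90,-124 \right)} + D = \left(90 - -124\right) - 6254 = \left(90 + 124\right) - 6254 = 214 - 6254 = -6040$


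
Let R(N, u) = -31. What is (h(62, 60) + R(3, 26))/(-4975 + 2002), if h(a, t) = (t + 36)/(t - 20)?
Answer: 143/14865 ≈ 0.0096199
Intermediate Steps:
h(a, t) = (36 + t)/(-20 + t)
(h(62, 60) + R(3, 26))/(-4975 + 2002) = ((36 + 60)/(-20 + 60) - 31)/(-4975 + 2002) = (96/40 - 31)/(-2973) = ((1/40)*96 - 31)*(-1/2973) = (12/5 - 31)*(-1/2973) = -143/5*(-1/2973) = 143/14865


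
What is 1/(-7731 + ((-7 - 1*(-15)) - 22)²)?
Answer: -1/7535 ≈ -0.00013271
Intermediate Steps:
1/(-7731 + ((-7 - 1*(-15)) - 22)²) = 1/(-7731 + ((-7 + 15) - 22)²) = 1/(-7731 + (8 - 22)²) = 1/(-7731 + (-14)²) = 1/(-7731 + 196) = 1/(-7535) = -1/7535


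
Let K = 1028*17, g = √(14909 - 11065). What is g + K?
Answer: 17538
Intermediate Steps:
g = 62 (g = √3844 = 62)
K = 17476
g + K = 62 + 17476 = 17538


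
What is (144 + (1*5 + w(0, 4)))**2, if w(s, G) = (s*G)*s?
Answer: 22201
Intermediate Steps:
w(s, G) = G*s**2 (w(s, G) = (G*s)*s = G*s**2)
(144 + (1*5 + w(0, 4)))**2 = (144 + (1*5 + 4*0**2))**2 = (144 + (5 + 4*0))**2 = (144 + (5 + 0))**2 = (144 + 5)**2 = 149**2 = 22201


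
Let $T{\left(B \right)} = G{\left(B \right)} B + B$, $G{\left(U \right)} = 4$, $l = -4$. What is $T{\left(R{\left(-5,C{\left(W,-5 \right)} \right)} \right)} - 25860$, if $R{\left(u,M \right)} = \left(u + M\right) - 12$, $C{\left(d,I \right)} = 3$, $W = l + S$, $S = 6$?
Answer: $-25930$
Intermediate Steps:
$W = 2$ ($W = -4 + 6 = 2$)
$R{\left(u,M \right)} = -12 + M + u$ ($R{\left(u,M \right)} = \left(M + u\right) - 12 = -12 + M + u$)
$T{\left(B \right)} = 5 B$ ($T{\left(B \right)} = 4 B + B = 5 B$)
$T{\left(R{\left(-5,C{\left(W,-5 \right)} \right)} \right)} - 25860 = 5 \left(-12 + 3 - 5\right) - 25860 = 5 \left(-14\right) - 25860 = -70 - 25860 = -25930$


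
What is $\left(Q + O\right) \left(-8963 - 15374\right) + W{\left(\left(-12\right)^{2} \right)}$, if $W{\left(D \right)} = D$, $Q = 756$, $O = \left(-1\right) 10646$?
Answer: $240693074$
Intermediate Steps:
$O = -10646$
$\left(Q + O\right) \left(-8963 - 15374\right) + W{\left(\left(-12\right)^{2} \right)} = \left(756 - 10646\right) \left(-8963 - 15374\right) + \left(-12\right)^{2} = \left(-9890\right) \left(-24337\right) + 144 = 240692930 + 144 = 240693074$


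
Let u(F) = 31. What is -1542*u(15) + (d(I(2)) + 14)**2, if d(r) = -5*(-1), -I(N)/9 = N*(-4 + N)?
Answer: -47441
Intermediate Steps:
I(N) = -9*N*(-4 + N)
d(r) = 5
-1542*u(15) + (d(I(2)) + 14)**2 = -1542*31 + (5 + 14)**2 = -47802 + 19**2 = -47802 + 361 = -47441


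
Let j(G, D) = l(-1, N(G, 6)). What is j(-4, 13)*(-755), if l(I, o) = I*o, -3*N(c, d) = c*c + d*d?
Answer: -39260/3 ≈ -13087.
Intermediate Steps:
N(c, d) = -c²/3 - d²/3 (N(c, d) = -(c*c + d*d)/3 = -(c² + d²)/3 = -c²/3 - d²/3)
j(G, D) = 12 + G²/3 (j(G, D) = -(-G²/3 - ⅓*6²) = -(-G²/3 - ⅓*36) = -(-G²/3 - 12) = -(-12 - G²/3) = 12 + G²/3)
j(-4, 13)*(-755) = (12 + (⅓)*(-4)²)*(-755) = (12 + (⅓)*16)*(-755) = (12 + 16/3)*(-755) = (52/3)*(-755) = -39260/3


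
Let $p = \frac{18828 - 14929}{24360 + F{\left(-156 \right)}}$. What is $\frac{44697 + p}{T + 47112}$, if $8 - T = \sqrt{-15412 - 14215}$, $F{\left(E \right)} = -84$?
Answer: $\frac{1826014890340}{1925020931409} + \frac{155009753 i \sqrt{29627}}{7700083725636} \approx 0.94857 + 0.003465 i$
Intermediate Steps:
$T = 8 - i \sqrt{29627}$ ($T = 8 - \sqrt{-15412 - 14215} = 8 - \sqrt{-29627} = 8 - i \sqrt{29627} \approx 8.0 - 172.13 i$)
$p = \frac{557}{3468}$ ($p = \frac{18828 - 14929}{24360 - 84} = \frac{3899}{24276} = 3899 \cdot \frac{1}{24276} = \frac{557}{3468} \approx 0.16061$)
$\frac{44697 + p}{T + 47112} = \frac{44697 + \frac{557}{3468}}{\left(8 - i \sqrt{29627}\right) + 47112} = \frac{155009753}{3468 \left(47120 - i \sqrt{29627}\right)}$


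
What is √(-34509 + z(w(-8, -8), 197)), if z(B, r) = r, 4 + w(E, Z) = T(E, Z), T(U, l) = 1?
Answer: 2*I*√8578 ≈ 185.23*I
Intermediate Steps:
w(E, Z) = -3 (w(E, Z) = -4 + 1 = -3)
√(-34509 + z(w(-8, -8), 197)) = √(-34509 + 197) = √(-34312) = 2*I*√8578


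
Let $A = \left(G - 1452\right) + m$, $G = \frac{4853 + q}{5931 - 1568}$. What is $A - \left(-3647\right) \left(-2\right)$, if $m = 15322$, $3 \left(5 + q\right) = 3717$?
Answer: $\frac{28697175}{4363} \approx 6577.4$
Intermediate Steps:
$q = 1234$ ($q = -5 + \frac{1}{3} \cdot 3717 = -5 + 1239 = 1234$)
$G = \frac{6087}{4363}$ ($G = \frac{4853 + 1234}{5931 - 1568} = \frac{6087}{4363} \approx 1.3951$)
$A = \frac{60520897}{4363}$ ($A = \left(\frac{6087}{4363} - 1452\right) + 15322 = - \frac{6328989}{4363} + 15322 = \frac{60520897}{4363} \approx 13871.0$)
$A - \left(-3647\right) \left(-2\right) = \frac{60520897}{4363} - \left(-3647\right) \left(-2\right) = \frac{60520897}{4363} - 7294 = \frac{28697175}{4363}$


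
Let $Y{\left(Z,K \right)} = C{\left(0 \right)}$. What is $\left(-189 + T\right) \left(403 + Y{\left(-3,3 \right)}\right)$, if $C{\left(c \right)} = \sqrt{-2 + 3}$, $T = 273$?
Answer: $33936$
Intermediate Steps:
$C{\left(c \right)} = 1$ ($C{\left(c \right)} = \sqrt{1} = 1$)
$Y{\left(Z,K \right)} = 1$
$\left(-189 + T\right) \left(403 + Y{\left(-3,3 \right)}\right) = \left(-189 + 273\right) \left(403 + 1\right) = 84 \cdot 404 = 33936$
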